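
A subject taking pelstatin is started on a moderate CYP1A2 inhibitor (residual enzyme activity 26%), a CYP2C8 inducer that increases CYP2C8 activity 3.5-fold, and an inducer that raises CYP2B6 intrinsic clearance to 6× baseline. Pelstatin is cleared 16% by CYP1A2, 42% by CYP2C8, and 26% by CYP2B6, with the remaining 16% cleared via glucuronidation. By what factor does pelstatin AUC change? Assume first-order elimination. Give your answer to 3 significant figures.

0.309

The CYP1A2 pathway (16% of clearance) is reduced to 0.26× activity: 0.16 × 0.26 = 0.0416.
The CYP2C8 pathway (42% of clearance) increases to 3.5× activity: 0.42 × 3.5 = 1.47.
The CYP2B6 pathway (26% of clearance) rises to 6× activity: 0.26 × 6 = 1.56.
The remaining 16% of clearance is unaffected.
Relative clearance = 0.0416 + 1.47 + 1.56 + 0.16 = 3.2316.
AUC ∝ 1/CL: fold-change = 1 / 3.2316 = 0.309.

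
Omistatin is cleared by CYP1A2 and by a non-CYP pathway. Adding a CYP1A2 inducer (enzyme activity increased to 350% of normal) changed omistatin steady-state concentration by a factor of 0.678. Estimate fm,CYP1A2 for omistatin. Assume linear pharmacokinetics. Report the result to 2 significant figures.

0.19

CL'/CL = 1 / 0.678 = 1.475
3.5·fm + (1 − fm) = 1.475
fm = (1.475 − 1) / (3.5 − 1) = 0.19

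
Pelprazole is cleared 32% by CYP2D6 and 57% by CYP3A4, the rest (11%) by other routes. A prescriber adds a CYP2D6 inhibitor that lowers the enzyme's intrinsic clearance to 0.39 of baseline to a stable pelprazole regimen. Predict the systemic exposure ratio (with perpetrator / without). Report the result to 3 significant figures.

CYP2D6: 0.32 × 0.39 = 0.1248
CYP3A4: 0.57 (unchanged)
Other: 0.11 (unchanged)
New clearance relative to baseline: 0.1248 + 0.57 + 0.11 = 0.8048.
Systemic exposure ratio = CL_old/CL_new = 1 / 0.8048 = 1.24.

1.24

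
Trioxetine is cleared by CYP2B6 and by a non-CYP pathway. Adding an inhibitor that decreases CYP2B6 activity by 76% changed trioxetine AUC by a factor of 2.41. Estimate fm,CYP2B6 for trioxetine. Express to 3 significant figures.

Let fm be the CYP2B6 fraction. New clearance relative to baseline = fm × 0.24 + (1 − fm).
AUC ratio = 1 / (new CL fraction), so new CL fraction = 1 / 2.41 = 0.4149.
fm × 0.24 + 1 − fm = 0.4149  ⇒  fm × (0.24 − 1) = −0.5851  ⇒  fm = 0.770.

0.770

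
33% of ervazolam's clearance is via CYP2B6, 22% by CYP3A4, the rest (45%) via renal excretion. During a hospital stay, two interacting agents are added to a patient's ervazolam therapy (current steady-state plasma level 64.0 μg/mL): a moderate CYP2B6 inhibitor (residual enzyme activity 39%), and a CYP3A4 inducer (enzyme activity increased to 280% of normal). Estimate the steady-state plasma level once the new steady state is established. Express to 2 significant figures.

The CYP2B6 pathway (33% of clearance) falls to 0.39× activity: 0.33 × 0.39 = 0.1287.
The CYP3A4 pathway (22% of clearance) increases to 2.8× activity: 0.22 × 2.8 = 0.616.
Non-CYP routes (45%) are unchanged.
Relative clearance = 0.1287 + 0.616 + 0.45 = 1.1947.
New steady-state plasma level = 64.0 / 1.1947 = 54 μg/mL (concentration scales inversely with clearance).

54 μg/mL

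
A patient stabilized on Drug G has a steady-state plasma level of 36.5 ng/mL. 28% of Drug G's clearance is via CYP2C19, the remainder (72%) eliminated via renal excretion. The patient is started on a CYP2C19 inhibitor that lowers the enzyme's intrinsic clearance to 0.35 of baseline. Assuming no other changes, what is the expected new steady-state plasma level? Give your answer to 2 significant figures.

45 ng/mL

The CYP2C19 pathway (28% of clearance) is reduced to 0.35× activity: 0.28 × 0.35 = 0.098.
The remaining 72% of clearance is unaffected.
CL_new/CL_old = 0.098 + 0.72 = 0.818.
New steady-state plasma level = baseline ÷ relative clearance = 36.5 / 0.818 = 45 ng/mL.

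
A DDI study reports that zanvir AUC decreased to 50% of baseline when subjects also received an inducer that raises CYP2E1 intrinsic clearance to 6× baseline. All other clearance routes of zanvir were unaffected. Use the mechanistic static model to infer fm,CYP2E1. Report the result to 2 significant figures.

Let fm be the CYP2E1 fraction. New clearance relative to baseline = fm × 6 + (1 − fm).
AUC ratio = 1 / (new CL fraction), so new CL fraction = 1 / 0.500 = 2.
fm × 6 + 1 − fm = 2  ⇒  fm × (6 − 1) = 1  ⇒  fm = 0.20.

0.20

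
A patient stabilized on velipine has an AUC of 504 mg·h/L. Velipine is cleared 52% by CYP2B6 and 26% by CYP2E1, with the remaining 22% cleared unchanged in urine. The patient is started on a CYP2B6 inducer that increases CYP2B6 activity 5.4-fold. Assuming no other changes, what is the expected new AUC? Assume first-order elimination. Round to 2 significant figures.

1.5 × 10² mg·h/L

The CYP2B6 pathway (52% of clearance) is boosted to 5.4× activity: 0.52 × 5.4 = 2.808.
CYP2E1 (26%) and the residual 22% are unaffected.
Relative clearance = 2.808 + 0.26 + 0.22 = 3.288.
New AUC = baseline ÷ relative clearance = 504 / 3.288 = 1.5 × 10² mg·h/L.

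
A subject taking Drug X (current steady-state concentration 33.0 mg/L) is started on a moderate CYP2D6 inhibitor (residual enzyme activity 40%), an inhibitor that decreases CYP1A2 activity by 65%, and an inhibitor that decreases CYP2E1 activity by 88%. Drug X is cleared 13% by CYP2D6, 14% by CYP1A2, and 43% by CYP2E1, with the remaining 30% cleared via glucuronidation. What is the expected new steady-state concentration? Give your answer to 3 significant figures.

CYP2D6: 0.13 × 0.4 = 0.052
CYP1A2: 0.14 × 0.35 = 0.049
CYP2E1: 0.43 × 0.12 = 0.0516
Other: 0.3 (unchanged)
Relative clearance = 0.052 + 0.049 + 0.0516 + 0.3 = 0.4526.
Dividing the baseline by the relative clearance: 33.0 / 0.4526 = 72.9 mg/L.

72.9 mg/L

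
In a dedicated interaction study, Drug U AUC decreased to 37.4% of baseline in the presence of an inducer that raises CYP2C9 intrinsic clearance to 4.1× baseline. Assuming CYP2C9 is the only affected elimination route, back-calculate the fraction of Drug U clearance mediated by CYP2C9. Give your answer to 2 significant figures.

Write x for the fraction cleared via CYP2C9. The observed AUC change means clearance rose to 1/0.374 = 2.674 of baseline.
Setting x·4.1 + (1 − x) = 2.674 and solving: x = (2.674 − 1)/(4.1 − 1) = 0.54.

0.54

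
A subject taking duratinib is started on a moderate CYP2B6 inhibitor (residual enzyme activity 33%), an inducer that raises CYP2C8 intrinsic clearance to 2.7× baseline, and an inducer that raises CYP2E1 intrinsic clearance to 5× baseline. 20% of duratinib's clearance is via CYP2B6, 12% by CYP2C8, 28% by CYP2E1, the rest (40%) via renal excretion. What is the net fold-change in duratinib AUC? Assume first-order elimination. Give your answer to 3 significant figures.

0.457

The CYP2B6 pathway (20% of clearance) drops to 0.33× activity: 0.2 × 0.33 = 0.066.
The CYP2C8 pathway (12% of clearance) increases to 2.7× activity: 0.12 × 2.7 = 0.324.
The CYP2E1 pathway (28% of clearance) rises to 5× activity: 0.28 × 5 = 1.4.
The remaining 40% of clearance is unaffected.
New clearance relative to baseline: 0.066 + 0.324 + 1.4 + 0.4 = 2.19.
Because AUC varies inversely with clearance, the combined effect is 1 / 2.19 = 0.457.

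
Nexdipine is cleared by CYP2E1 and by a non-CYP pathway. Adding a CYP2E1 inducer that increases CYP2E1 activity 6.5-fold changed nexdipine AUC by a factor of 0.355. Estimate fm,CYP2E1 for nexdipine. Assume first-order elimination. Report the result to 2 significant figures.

0.33

CL'/CL = 1 / 0.355 = 2.817
6.5·fm + (1 − fm) = 2.817
fm = (2.817 − 1) / (6.5 − 1) = 0.33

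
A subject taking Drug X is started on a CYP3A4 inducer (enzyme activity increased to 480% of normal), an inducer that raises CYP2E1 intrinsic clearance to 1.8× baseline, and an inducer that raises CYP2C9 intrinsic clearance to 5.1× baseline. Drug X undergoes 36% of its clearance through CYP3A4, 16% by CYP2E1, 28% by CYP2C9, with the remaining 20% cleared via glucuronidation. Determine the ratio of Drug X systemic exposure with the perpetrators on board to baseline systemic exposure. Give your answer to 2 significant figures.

0.27

CYP3A4: 0.36 × 4.8 = 1.728
CYP2E1: 0.16 × 1.8 = 0.288
CYP2C9: 0.28 × 5.1 = 1.428
Other: 0.2 (unchanged)
New clearance relative to baseline: 1.728 + 0.288 + 1.428 + 0.2 = 3.644.
Net systemic exposure ratio = 1 / 3.644 = 0.27.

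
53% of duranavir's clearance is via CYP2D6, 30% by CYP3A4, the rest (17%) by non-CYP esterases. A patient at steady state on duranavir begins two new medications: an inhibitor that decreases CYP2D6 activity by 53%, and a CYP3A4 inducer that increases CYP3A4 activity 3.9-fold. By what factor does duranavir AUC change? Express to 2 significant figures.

0.63

CYP2D6: 0.53 × 0.47 = 0.2491
CYP3A4: 0.3 × 3.9 = 1.17
Other: 0.17 (unchanged)
CL_new/CL_old = 0.2491 + 1.17 + 0.17 = 1.5891.
Because AUC varies inversely with clearance, the combined effect is 1 / 1.5891 = 0.63.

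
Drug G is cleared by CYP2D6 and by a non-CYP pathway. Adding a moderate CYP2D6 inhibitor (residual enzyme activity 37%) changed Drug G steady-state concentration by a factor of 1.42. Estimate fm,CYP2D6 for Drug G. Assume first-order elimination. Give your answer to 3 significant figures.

0.469

Call the CYP2D6 fraction fm. After the interaction, CL_new/CL_old = fm × 0.37 + (1 − fm).
Steady-state concentration ratio = 1 / (new CL fraction), so new CL fraction = 1 / 1.42 = 0.7042.
fm × 0.37 + 1 − fm = 0.7042  ⇒  fm × (0.37 − 1) = −0.2958  ⇒  fm = 0.469.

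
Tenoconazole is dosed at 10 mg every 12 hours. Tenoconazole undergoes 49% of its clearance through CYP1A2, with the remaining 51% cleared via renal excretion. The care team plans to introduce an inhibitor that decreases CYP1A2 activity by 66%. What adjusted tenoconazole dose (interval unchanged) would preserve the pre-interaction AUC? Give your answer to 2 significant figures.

CYP1A2: 0.49 × 0.34 = 0.1666
Other: 0.51 (unchanged)
CL_new/CL_old = 0.1666 + 0.51 = 0.6766.
Css,avg = (dose rate)/CL, so holding Css fixed requires dose ∝ CL: 10 × 0.6766 = 6.8 mg.

6.8 mg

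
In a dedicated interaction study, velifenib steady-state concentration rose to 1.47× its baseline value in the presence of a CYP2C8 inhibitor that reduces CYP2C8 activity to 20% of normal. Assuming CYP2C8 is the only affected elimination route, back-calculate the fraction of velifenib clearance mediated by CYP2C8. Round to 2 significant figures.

CL'/CL = 1 / 1.47 = 0.6803
0.2·fm + (1 − fm) = 0.6803
fm = (0.6803 − 1) / (0.2 − 1) = 0.40

0.40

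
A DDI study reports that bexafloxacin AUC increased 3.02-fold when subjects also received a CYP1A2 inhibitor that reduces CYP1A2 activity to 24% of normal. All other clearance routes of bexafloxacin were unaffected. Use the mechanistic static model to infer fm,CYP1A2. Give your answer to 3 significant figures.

Let x = fm,CYP1A2. Because AUC ∝ 1/CL, relative clearance fell to 1/3.02 = 0.3311.
Setting x·0.24 + (1 − x) = 0.3311 and solving: x = (0.3311 − 1)/(0.24 − 1) = 0.880.

0.880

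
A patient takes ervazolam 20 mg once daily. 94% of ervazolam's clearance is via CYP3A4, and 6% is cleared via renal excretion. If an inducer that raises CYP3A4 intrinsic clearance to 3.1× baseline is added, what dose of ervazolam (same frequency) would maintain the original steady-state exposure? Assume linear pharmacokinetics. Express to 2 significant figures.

59 mg

The CYP3A4 pathway (94% of clearance) is boosted to 3.1× activity: 0.94 × 3.1 = 2.914.
Non-CYP routes (6%) are unchanged.
New clearance relative to baseline: 2.914 + 0.06 = 2.974.
Exposure is unchanged when dose changes in proportion to clearance. New dose = 20 mg × 2.974 = 59 mg.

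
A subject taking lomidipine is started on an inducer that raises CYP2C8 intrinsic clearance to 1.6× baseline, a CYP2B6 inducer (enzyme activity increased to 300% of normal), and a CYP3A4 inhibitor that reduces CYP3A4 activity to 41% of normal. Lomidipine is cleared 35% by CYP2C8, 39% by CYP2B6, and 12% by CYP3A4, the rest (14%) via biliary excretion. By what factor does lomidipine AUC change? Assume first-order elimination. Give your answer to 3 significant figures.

The CYP2C8 pathway (35% of clearance) is boosted to 1.6× activity: 0.35 × 1.6 = 0.56.
The CYP2B6 pathway (39% of clearance) rises to 3× activity: 0.39 × 3 = 1.17.
The CYP3A4 pathway (12% of clearance) drops to 0.41× activity: 0.12 × 0.41 = 0.0492.
Non-CYP routes (14%) are unchanged.
New clearance relative to baseline: 0.56 + 1.17 + 0.0492 + 0.14 = 1.9192.
Net AUC ratio = 1 / 1.9192 = 0.521.

0.521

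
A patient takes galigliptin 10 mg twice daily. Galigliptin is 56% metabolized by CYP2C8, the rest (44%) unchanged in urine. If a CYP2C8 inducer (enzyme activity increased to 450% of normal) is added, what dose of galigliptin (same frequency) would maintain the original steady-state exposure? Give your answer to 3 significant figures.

The CYP2C8 pathway (56% of clearance) increases to 4.5× activity: 0.56 × 4.5 = 2.52.
Non-CYP routes (44%) are unchanged.
Relative clearance = 2.52 + 0.44 = 2.96.
Css,avg = (dose rate)/CL, so holding Css fixed requires dose ∝ CL: 10 × 2.96 = 29.6 mg.

29.6 mg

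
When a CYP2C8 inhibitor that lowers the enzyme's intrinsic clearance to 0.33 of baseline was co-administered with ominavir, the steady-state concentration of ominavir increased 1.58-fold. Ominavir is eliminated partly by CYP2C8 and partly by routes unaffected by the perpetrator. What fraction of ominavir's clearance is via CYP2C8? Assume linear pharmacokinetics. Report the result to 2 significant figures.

0.55

Let fm be the CYP2C8 fraction. New clearance relative to baseline = fm × 0.33 + (1 − fm).
Steady-state concentration ratio = 1 / (new CL fraction), so new CL fraction = 1 / 1.58 = 0.6329.
fm × 0.33 + 1 − fm = 0.6329  ⇒  fm × (0.33 − 1) = −0.3671  ⇒  fm = 0.55.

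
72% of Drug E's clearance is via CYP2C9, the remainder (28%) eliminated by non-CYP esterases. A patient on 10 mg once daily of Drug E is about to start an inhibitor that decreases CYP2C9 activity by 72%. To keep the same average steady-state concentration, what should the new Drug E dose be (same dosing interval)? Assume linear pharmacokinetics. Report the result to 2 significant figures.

4.8 mg

CYP2C9: 0.72 × 0.28 = 0.2016
Other: 0.28 (unchanged)
CL_new/CL_old = 0.2016 + 0.28 = 0.4816.
Css,avg = (dose rate)/CL, so holding Css fixed requires dose ∝ CL: 10 × 0.4816 = 4.8 mg.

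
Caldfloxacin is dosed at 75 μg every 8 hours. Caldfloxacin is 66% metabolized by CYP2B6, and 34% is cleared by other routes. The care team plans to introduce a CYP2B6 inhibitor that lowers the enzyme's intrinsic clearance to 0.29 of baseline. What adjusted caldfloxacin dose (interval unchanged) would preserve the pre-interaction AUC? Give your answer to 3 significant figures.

The CYP2B6 pathway (66% of clearance) falls to 0.29× activity: 0.66 × 0.29 = 0.1914.
The remaining 34% of clearance is unaffected.
CL_new/CL_old = 0.1914 + 0.34 = 0.5314.
Exposure is unchanged when dose changes in proportion to clearance. New dose = 75 μg × 0.5314 = 39.9 μg.

39.9 μg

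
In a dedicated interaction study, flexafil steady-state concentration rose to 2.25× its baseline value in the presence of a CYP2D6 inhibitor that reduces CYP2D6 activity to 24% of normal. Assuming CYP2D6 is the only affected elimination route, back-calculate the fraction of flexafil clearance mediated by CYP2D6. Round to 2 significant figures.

0.73

Let fm be the CYP2D6 fraction. New clearance relative to baseline = fm × 0.24 + (1 − fm).
Steady-state concentration ratio = 1 / (new CL fraction), so new CL fraction = 1 / 2.25 = 0.4444.
fm × 0.24 + 1 − fm = 0.4444  ⇒  fm × (0.24 − 1) = −0.5556  ⇒  fm = 0.73.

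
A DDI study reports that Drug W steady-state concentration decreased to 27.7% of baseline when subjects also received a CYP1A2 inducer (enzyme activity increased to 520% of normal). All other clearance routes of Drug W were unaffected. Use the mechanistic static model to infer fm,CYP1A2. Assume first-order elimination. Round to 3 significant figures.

0.621

Let fm be the CYP1A2 fraction. New clearance relative to baseline = fm × 5.2 + (1 − fm).
Steady-state concentration ratio = 1 / (new CL fraction), so new CL fraction = 1 / 0.277 = 3.61.
fm × 5.2 + 1 − fm = 3.61  ⇒  fm × (5.2 − 1) = 2.61  ⇒  fm = 0.621.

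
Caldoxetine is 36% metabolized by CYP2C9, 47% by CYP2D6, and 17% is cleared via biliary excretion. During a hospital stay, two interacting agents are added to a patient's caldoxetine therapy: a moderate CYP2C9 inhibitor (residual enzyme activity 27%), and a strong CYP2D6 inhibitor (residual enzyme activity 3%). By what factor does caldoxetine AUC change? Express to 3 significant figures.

3.55

The CYP2C9 pathway (36% of clearance) is reduced to 0.27× activity: 0.36 × 0.27 = 0.0972.
The CYP2D6 pathway (47% of clearance) is reduced to 0.03× activity: 0.47 × 0.03 = 0.0141.
Non-CYP routes (17%) are unchanged.
Relative clearance = 0.0972 + 0.0141 + 0.17 = 0.2813.
Net AUC ratio = 1 / 0.2813 = 3.55.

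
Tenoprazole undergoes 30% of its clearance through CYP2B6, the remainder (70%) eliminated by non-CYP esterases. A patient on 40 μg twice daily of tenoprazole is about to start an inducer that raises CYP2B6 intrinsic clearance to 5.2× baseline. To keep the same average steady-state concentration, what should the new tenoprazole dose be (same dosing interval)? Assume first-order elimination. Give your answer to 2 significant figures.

90 μg

The CYP2B6 pathway (30% of clearance) increases to 5.2× activity: 0.3 × 5.2 = 1.56.
Non-CYP routes (70%) are unchanged.
Relative clearance = 1.56 + 0.7 = 2.26.
Css,avg = (dose rate)/CL, so holding Css fixed requires dose ∝ CL: 40 × 2.26 = 90 μg.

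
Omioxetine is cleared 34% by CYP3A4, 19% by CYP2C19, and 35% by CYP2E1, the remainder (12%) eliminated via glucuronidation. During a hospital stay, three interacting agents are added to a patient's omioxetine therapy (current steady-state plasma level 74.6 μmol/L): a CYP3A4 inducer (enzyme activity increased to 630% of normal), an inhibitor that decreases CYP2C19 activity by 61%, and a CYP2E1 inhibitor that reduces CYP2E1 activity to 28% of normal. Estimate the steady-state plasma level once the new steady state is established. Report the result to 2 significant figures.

The CYP3A4 pathway (34% of clearance) is boosted to 6.3× activity: 0.34 × 6.3 = 2.142.
The CYP2C19 pathway (19% of clearance) is reduced to 0.39× activity: 0.19 × 0.39 = 0.0741.
The CYP2E1 pathway (35% of clearance) is reduced to 0.28× activity: 0.35 × 0.28 = 0.098.
Non-CYP routes (12%) are unchanged.
Relative clearance = 2.142 + 0.0741 + 0.098 + 0.12 = 2.4341.
Dividing the baseline by the relative clearance: 74.6 / 2.4341 = 31 μmol/L.

31 μmol/L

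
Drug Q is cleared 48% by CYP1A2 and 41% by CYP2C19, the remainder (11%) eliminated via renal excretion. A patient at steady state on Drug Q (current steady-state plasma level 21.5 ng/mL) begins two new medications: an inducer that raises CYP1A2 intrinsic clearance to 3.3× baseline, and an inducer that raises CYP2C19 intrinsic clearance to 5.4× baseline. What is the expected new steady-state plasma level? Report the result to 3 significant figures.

5.50 ng/mL

CYP1A2: 0.48 × 3.3 = 1.584
CYP2C19: 0.41 × 5.4 = 2.214
Other: 0.11 (unchanged)
CL_new/CL_old = 1.584 + 2.214 + 0.11 = 3.908.
Steady-state plasma level ∝ 1/CL: new value = 21.5 / 3.908 = 5.50 ng/mL.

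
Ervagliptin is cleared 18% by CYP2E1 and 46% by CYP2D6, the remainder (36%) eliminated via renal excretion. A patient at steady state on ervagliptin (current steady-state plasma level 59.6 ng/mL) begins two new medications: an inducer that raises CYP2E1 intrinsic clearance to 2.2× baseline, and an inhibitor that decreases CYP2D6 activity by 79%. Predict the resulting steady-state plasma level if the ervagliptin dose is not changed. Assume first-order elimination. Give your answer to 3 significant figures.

The CYP2E1 pathway (18% of clearance) rises to 2.2× activity: 0.18 × 2.2 = 0.396.
The CYP2D6 pathway (46% of clearance) is reduced to 0.21× activity: 0.46 × 0.21 = 0.0966.
The remaining 36% of clearance is unaffected.
CL_new/CL_old = 0.396 + 0.0966 + 0.36 = 0.8526.
Dividing the baseline by the relative clearance: 59.6 / 0.8526 = 69.9 ng/mL.

69.9 ng/mL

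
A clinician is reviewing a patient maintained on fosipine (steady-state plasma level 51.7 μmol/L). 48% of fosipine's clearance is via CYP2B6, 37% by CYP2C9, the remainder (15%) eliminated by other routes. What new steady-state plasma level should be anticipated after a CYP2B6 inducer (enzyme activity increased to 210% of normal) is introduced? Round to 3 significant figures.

The CYP2B6 pathway (48% of clearance) rises to 2.1× activity: 0.48 × 2.1 = 1.008.
CYP2C9 (37%) and the residual 15% are unaffected.
CL_new/CL_old = 1.008 + 0.37 + 0.15 = 1.528.
Steady-state plasma level ∝ 1/CL, so new value = 51.7 / 1.528 = 33.8 μmol/L.

33.8 μmol/L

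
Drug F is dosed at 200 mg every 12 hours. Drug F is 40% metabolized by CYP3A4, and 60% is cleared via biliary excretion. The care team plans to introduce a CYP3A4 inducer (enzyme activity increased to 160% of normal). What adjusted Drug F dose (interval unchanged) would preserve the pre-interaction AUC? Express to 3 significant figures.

248 mg

CYP3A4: 0.4 × 1.6 = 0.64
Other: 0.6 (unchanged)
CL_new/CL_old = 0.64 + 0.6 = 1.24.
To maintain the same steady-state level, dose must scale with clearance: new dose = 200 × 1.24 = 248 mg.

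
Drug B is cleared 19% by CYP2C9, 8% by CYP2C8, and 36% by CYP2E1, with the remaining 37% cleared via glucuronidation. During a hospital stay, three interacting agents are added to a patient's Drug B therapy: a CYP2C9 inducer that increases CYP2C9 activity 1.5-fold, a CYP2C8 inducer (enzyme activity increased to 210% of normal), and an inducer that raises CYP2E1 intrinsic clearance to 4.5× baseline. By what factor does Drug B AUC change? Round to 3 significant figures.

The CYP2C9 pathway (19% of clearance) increases to 1.5× activity: 0.19 × 1.5 = 0.285.
The CYP2C8 pathway (8% of clearance) rises to 2.1× activity: 0.08 × 2.1 = 0.168.
The CYP2E1 pathway (36% of clearance) rises to 4.5× activity: 0.36 × 4.5 = 1.62.
Non-CYP routes (37%) are unchanged.
New clearance relative to baseline: 0.285 + 0.168 + 1.62 + 0.37 = 2.443.
AUC ∝ 1/CL: fold-change = 1 / 2.443 = 0.409.

0.409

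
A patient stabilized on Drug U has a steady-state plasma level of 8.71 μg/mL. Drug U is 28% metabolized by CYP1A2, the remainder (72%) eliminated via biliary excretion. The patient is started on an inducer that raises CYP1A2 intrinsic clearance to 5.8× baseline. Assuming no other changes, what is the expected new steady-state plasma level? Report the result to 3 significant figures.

CYP1A2: 0.28 × 5.8 = 1.624
Other: 0.72 (unchanged)
Relative clearance = 1.624 + 0.72 = 2.344.
New steady-state plasma level = baseline ÷ relative clearance = 8.71 / 2.344 = 3.72 μg/mL.

3.72 μg/mL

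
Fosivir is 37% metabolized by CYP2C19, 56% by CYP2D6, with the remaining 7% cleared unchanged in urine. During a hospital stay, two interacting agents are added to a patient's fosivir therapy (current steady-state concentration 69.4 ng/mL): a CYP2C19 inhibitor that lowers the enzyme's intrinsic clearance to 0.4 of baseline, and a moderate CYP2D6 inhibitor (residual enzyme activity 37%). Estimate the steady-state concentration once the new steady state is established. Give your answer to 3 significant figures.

163 ng/mL

CYP2C19: 0.37 × 0.4 = 0.148
CYP2D6: 0.56 × 0.37 = 0.2072
Other: 0.07 (unchanged)
Relative clearance = 0.148 + 0.2072 + 0.07 = 0.4252.
Steady-state concentration ∝ 1/CL: new value = 69.4 / 0.4252 = 163 ng/mL.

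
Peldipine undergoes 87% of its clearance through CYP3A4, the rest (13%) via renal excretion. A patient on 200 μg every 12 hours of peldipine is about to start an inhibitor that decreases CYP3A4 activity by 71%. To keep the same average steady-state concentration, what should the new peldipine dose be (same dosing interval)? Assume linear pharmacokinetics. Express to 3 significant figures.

76.5 μg

The CYP3A4 pathway (87% of clearance) drops to 0.29× activity: 0.87 × 0.29 = 0.2523.
Non-CYP routes (13%) are unchanged.
CL_new/CL_old = 0.2523 + 0.13 = 0.3823.
To maintain the same steady-state level, dose must scale with clearance: new dose = 200 × 0.3823 = 76.5 μg.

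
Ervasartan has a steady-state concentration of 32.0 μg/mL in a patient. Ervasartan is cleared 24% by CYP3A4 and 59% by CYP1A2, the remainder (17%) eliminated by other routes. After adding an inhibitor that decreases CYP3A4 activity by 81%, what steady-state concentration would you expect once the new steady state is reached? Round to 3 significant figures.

The CYP3A4 pathway (24% of clearance) falls to 0.19× activity: 0.24 × 0.19 = 0.0456.
CYP1A2 (59%) and the residual 17% are unaffected.
New clearance relative to baseline: 0.0456 + 0.59 + 0.17 = 0.8056.
New steady-state concentration = baseline ÷ relative clearance = 32.0 / 0.8056 = 39.7 μg/mL.

39.7 μg/mL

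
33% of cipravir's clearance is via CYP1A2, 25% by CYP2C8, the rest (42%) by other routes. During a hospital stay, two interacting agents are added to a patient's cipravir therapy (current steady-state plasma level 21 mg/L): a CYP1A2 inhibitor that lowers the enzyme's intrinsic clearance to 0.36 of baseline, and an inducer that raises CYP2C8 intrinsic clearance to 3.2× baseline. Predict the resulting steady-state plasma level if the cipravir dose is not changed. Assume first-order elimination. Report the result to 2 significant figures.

The CYP1A2 pathway (33% of clearance) is reduced to 0.36× activity: 0.33 × 0.36 = 0.1188.
The CYP2C8 pathway (25% of clearance) increases to 3.2× activity: 0.25 × 3.2 = 0.8.
The remaining 42% of clearance is unaffected.
CL_new/CL_old = 0.1188 + 0.8 + 0.42 = 1.3388.
New steady-state plasma level = 21 / 1.3388 = 16 mg/L (concentration scales inversely with clearance).

16 mg/L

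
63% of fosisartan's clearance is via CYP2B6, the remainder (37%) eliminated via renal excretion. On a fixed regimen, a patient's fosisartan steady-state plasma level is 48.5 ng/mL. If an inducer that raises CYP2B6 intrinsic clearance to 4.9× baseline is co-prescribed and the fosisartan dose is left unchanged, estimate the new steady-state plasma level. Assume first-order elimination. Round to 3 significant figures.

The CYP2B6 pathway (63% of clearance) increases to 4.9× activity: 0.63 × 4.9 = 3.087.
Non-CYP routes (37%) are unchanged.
Relative clearance = 3.087 + 0.37 = 3.457.
With dosing unchanged, steady-state plasma level scales as 1/CL: 48.5 / 3.457 = 14.0 ng/mL.

14.0 ng/mL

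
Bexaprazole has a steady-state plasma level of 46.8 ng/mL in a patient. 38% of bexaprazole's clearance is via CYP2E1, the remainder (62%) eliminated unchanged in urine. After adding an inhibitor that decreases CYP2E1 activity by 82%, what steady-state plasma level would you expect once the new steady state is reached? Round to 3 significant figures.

CYP2E1: 0.38 × 0.18 = 0.0684
Other: 0.62 (unchanged)
CL_new/CL_old = 0.0684 + 0.62 = 0.6884.
Steady-state plasma level ∝ 1/CL, so new value = 46.8 / 0.6884 = 68.0 ng/mL.

68.0 ng/mL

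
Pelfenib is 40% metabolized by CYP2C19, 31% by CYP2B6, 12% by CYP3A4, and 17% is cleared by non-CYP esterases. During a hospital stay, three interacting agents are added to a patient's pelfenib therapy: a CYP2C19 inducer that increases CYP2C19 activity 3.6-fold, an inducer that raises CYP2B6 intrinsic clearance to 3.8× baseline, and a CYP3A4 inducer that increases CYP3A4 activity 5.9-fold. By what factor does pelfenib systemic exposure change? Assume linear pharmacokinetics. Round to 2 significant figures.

The CYP2C19 pathway (40% of clearance) rises to 3.6× activity: 0.4 × 3.6 = 1.44.
The CYP2B6 pathway (31% of clearance) is boosted to 3.8× activity: 0.31 × 3.8 = 1.178.
The CYP3A4 pathway (12% of clearance) rises to 5.9× activity: 0.12 × 5.9 = 0.708.
Non-CYP routes (17%) are unchanged.
New clearance relative to baseline: 1.44 + 1.178 + 0.708 + 0.17 = 3.496.
Systemic exposure ∝ 1/CL: fold-change = 1 / 3.496 = 0.29.

0.29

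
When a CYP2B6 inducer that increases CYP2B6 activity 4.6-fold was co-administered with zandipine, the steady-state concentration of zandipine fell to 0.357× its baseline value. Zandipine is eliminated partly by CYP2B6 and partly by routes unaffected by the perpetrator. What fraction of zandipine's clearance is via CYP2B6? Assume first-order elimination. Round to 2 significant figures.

CL'/CL = 1 / 0.357 = 2.801
4.6·fm + (1 − fm) = 2.801
fm = (2.801 − 1) / (4.6 − 1) = 0.50

0.50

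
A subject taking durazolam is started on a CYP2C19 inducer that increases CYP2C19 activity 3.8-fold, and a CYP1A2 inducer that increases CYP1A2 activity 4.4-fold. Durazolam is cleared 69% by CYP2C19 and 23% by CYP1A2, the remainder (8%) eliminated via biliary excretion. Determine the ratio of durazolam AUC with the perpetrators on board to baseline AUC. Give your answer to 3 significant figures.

The CYP2C19 pathway (69% of clearance) is boosted to 3.8× activity: 0.69 × 3.8 = 2.622.
The CYP1A2 pathway (23% of clearance) increases to 4.4× activity: 0.23 × 4.4 = 1.012.
Non-CYP routes (8%) are unchanged.
Relative clearance = 2.622 + 1.012 + 0.08 = 3.714.
Net AUC ratio = 1 / 3.714 = 0.269.

0.269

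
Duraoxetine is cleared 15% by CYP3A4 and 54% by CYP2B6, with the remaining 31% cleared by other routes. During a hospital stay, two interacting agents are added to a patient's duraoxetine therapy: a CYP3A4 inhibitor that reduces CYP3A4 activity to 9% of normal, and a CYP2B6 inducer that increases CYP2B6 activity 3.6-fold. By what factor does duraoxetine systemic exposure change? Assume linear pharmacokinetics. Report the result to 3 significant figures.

CYP3A4: 0.15 × 0.09 = 0.0135
CYP2B6: 0.54 × 3.6 = 1.944
Other: 0.31 (unchanged)
CL_new/CL_old = 0.0135 + 1.944 + 0.31 = 2.2675.
Because systemic exposure varies inversely with clearance, the combined effect is 1 / 2.2675 = 0.441.

0.441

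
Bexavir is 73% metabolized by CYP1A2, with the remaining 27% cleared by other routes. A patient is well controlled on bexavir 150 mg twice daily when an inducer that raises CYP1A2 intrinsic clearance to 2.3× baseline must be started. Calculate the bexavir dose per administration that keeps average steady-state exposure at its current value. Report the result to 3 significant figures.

292 mg

CYP1A2: 0.73 × 2.3 = 1.679
Other: 0.27 (unchanged)
Relative clearance = 1.679 + 0.27 = 1.949.
Css,avg = (dose rate)/CL, so holding Css fixed requires dose ∝ CL: 150 × 1.949 = 292 mg.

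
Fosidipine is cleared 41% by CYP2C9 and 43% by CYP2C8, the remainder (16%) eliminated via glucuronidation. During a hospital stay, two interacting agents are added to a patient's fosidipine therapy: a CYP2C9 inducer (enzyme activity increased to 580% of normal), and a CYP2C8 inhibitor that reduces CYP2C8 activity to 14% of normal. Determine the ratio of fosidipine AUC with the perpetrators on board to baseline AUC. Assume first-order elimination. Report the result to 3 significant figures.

0.385

The CYP2C9 pathway (41% of clearance) is boosted to 5.8× activity: 0.41 × 5.8 = 2.378.
The CYP2C8 pathway (43% of clearance) falls to 0.14× activity: 0.43 × 0.14 = 0.0602.
Non-CYP routes (16%) are unchanged.
CL_new/CL_old = 2.378 + 0.0602 + 0.16 = 2.5982.
Because AUC varies inversely with clearance, the combined effect is 1 / 2.5982 = 0.385.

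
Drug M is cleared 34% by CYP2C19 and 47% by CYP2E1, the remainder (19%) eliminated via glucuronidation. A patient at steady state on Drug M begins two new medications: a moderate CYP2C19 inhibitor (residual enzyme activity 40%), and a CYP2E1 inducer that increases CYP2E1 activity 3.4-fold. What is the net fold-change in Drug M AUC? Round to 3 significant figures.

CYP2C19: 0.34 × 0.4 = 0.136
CYP2E1: 0.47 × 3.4 = 1.598
Other: 0.19 (unchanged)
New clearance relative to baseline: 0.136 + 1.598 + 0.19 = 1.924.
AUC ∝ 1/CL: fold-change = 1 / 1.924 = 0.520.

0.520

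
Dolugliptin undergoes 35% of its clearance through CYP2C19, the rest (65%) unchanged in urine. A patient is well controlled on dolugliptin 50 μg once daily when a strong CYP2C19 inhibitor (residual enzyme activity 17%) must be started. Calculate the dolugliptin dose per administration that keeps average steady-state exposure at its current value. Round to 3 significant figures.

The CYP2C19 pathway (35% of clearance) is reduced to 0.17× activity: 0.35 × 0.17 = 0.0595.
The remaining 65% of clearance is unaffected.
Relative clearance = 0.0595 + 0.65 = 0.7095.
Css,avg = (dose rate)/CL, so holding Css fixed requires dose ∝ CL: 50 × 0.7095 = 35.5 μg.

35.5 μg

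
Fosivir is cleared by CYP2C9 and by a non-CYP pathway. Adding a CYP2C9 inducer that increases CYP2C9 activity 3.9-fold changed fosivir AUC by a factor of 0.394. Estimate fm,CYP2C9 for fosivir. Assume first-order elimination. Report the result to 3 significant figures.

0.530

CL'/CL = 1 / 0.394 = 2.538
3.9·fm + (1 − fm) = 2.538
fm = (2.538 − 1) / (3.9 − 1) = 0.530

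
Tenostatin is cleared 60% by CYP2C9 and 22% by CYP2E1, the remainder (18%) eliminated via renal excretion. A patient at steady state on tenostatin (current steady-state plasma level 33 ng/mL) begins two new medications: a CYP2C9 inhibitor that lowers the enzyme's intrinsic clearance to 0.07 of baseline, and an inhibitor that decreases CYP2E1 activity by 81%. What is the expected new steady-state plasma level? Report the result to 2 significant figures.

1.3 × 10² ng/mL

CYP2C9: 0.6 × 0.07 = 0.042
CYP2E1: 0.22 × 0.19 = 0.0418
Other: 0.18 (unchanged)
CL_new/CL_old = 0.042 + 0.0418 + 0.18 = 0.2638.
New steady-state plasma level = 33 / 0.2638 = 1.3 × 10² ng/mL (concentration scales inversely with clearance).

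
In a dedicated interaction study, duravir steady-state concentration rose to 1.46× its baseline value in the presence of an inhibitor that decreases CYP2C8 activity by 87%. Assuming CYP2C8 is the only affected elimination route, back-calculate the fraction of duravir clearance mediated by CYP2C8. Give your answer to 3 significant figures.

0.362

Let x = fm,CYP2C8. Because steady-state concentration ∝ 1/CL, relative clearance fell to 1/1.46 = 0.6849.
Setting x·0.13 + (1 − x) = 0.6849 and solving: x = (0.6849 − 1)/(0.13 − 1) = 0.362.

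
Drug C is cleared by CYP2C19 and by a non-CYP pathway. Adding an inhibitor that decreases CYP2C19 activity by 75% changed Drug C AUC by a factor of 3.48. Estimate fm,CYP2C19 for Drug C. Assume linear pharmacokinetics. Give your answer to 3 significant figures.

0.950

Let fm be the CYP2C19 fraction. New clearance relative to baseline = fm × 0.25 + (1 − fm).
AUC ratio = 1 / (new CL fraction), so new CL fraction = 1 / 3.48 = 0.2874.
fm × 0.25 + 1 − fm = 0.2874  ⇒  fm × (0.25 − 1) = −0.7126  ⇒  fm = 0.950.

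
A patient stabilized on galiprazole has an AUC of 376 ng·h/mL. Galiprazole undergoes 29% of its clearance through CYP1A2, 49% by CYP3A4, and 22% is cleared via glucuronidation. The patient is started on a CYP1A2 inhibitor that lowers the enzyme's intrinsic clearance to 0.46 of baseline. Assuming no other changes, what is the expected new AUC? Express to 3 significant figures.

446 ng·h/mL

The CYP1A2 pathway (29% of clearance) is reduced to 0.46× activity: 0.29 × 0.46 = 0.1334.
CYP3A4 (49%) and the residual 22% are unaffected.
Relative clearance = 0.1334 + 0.49 + 0.22 = 0.8434.
New AUC = baseline ÷ relative clearance = 376 / 0.8434 = 446 ng·h/mL.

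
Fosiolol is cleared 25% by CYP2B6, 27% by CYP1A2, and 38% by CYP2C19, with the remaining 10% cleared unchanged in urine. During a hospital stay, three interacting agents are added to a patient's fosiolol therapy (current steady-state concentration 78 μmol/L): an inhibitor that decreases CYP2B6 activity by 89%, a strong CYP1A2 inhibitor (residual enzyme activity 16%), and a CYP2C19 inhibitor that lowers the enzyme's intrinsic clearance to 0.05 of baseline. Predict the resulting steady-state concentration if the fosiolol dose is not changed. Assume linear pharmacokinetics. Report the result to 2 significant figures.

The CYP2B6 pathway (25% of clearance) drops to 0.11× activity: 0.25 × 0.11 = 0.0275.
The CYP1A2 pathway (27% of clearance) drops to 0.16× activity: 0.27 × 0.16 = 0.0432.
The CYP2C19 pathway (38% of clearance) falls to 0.05× activity: 0.38 × 0.05 = 0.019.
Non-CYP routes (10%) are unchanged.
CL_new/CL_old = 0.0275 + 0.0432 + 0.019 + 0.1 = 0.1897.
New steady-state concentration = 78 / 0.1897 = 4.1 × 10² μmol/L (concentration scales inversely with clearance).

4.1 × 10² μmol/L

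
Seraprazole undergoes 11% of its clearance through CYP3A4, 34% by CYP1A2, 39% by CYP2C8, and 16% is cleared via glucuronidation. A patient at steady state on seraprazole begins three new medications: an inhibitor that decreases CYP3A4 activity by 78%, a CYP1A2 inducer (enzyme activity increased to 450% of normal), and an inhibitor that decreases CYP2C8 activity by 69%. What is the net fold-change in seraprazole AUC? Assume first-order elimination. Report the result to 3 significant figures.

CYP3A4: 0.11 × 0.22 = 0.0242
CYP1A2: 0.34 × 4.5 = 1.53
CYP2C8: 0.39 × 0.31 = 0.1209
Other: 0.16 (unchanged)
New clearance relative to baseline: 0.0242 + 1.53 + 0.1209 + 0.16 = 1.8351.
Because AUC varies inversely with clearance, the combined effect is 1 / 1.8351 = 0.545.

0.545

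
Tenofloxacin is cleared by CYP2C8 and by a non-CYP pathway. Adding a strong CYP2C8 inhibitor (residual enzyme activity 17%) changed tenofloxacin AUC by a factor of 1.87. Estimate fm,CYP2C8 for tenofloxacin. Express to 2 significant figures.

0.56

Let x = fm,CYP2C8. Because AUC ∝ 1/CL, relative clearance fell to 1/1.87 = 0.5348.
Only the CYP2C8 route changed, so 0.5348 = x·0.17 + (1 − x), giving x = 0.56.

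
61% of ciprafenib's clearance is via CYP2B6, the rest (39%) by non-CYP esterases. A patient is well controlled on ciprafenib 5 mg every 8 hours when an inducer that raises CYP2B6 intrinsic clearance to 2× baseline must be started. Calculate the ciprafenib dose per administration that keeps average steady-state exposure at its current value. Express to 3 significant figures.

8.05 mg

The CYP2B6 pathway (61% of clearance) is boosted to 2× activity: 0.61 × 2 = 1.22.
Non-CYP routes (39%) are unchanged.
Relative clearance = 1.22 + 0.39 = 1.61.
To maintain the same steady-state level, dose must scale with clearance: new dose = 5 × 1.61 = 8.05 mg.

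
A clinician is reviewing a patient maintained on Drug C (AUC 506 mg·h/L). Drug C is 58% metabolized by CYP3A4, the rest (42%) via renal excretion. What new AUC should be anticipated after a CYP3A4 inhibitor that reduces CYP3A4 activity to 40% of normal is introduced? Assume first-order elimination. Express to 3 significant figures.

CYP3A4: 0.58 × 0.4 = 0.232
Other: 0.42 (unchanged)
New clearance relative to baseline: 0.232 + 0.42 = 0.652.
With dosing unchanged, AUC scales as 1/CL: 506 / 0.652 = 776 mg·h/L.

776 mg·h/L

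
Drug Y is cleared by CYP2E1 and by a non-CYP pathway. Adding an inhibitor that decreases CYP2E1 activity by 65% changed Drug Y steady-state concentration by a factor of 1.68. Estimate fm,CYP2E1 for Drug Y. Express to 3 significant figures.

0.623

Let fm be the CYP2E1 fraction. New clearance relative to baseline = fm × 0.35 + (1 − fm).
Steady-state concentration ratio = 1 / (new CL fraction), so new CL fraction = 1 / 1.68 = 0.5952.
fm × 0.35 + 1 − fm = 0.5952  ⇒  fm × (0.35 − 1) = −0.4048  ⇒  fm = 0.623.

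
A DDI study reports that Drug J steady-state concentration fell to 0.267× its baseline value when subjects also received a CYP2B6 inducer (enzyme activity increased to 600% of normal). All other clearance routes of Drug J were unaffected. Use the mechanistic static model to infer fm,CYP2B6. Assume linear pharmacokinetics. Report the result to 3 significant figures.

Write x for the fraction cleared via CYP2B6. The observed steady-state concentration change means clearance rose to 1/0.267 = 3.745 of baseline.
Only the CYP2B6 route changed, so 3.745 = x·6 + (1 − x), giving x = 0.549.

0.549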